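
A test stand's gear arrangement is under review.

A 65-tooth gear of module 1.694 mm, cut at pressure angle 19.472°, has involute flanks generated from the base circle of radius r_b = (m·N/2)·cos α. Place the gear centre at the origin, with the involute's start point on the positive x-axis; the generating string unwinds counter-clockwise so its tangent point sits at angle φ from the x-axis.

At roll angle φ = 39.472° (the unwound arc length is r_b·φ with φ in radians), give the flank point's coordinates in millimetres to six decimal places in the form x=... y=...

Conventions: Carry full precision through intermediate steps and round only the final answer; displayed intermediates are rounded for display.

x=62.800165 y=5.393157

topology: single-mesh involute geometry — m = 1.694, N = 65
pitch radius r_p = m·N/2 = 1.694·65/2 = 55.055000
base radius r_b = r_p·cos α = 55.055000·cos 19.472° = 51.906102
roll angle φ = 39.472° = 0.68891636 rad
x = r_b·(cos φ + φ·sin φ) = 62.800165
y = r_b·(sin φ − φ·cos φ) = 5.393157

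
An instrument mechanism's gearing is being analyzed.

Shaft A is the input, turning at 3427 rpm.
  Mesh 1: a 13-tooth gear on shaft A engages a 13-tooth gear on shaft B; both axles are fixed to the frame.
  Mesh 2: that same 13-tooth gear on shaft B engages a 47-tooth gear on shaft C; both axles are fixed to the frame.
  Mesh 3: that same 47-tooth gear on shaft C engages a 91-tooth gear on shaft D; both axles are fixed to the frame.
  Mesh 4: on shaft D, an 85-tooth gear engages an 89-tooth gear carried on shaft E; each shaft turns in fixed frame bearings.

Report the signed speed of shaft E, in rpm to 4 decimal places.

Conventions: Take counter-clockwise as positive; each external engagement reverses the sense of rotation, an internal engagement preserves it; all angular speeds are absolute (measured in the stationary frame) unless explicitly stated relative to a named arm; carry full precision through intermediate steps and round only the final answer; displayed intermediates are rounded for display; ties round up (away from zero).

recognized (5 fixed axles, 4 meshes): fixed-axis compound train
mesh 1 [13T→13T]: ω = 3427.0000×13/13 = 3427.0000 rpm, sense flips to −
mesh 2 [13T→47T]: ω = 3427.0000×13/47 = 947.8936 rpm, sense flips to +
mesh 3 [47T→91T]: ω = 947.8936×47/91 = 489.5714 rpm, sense flips to −
mesh 4 [85T→89T]: ω = 489.5714×85/89 = 467.5682 rpm, sense flips to +
signed output speed = +467.5682 rpm

+467.5682 rpm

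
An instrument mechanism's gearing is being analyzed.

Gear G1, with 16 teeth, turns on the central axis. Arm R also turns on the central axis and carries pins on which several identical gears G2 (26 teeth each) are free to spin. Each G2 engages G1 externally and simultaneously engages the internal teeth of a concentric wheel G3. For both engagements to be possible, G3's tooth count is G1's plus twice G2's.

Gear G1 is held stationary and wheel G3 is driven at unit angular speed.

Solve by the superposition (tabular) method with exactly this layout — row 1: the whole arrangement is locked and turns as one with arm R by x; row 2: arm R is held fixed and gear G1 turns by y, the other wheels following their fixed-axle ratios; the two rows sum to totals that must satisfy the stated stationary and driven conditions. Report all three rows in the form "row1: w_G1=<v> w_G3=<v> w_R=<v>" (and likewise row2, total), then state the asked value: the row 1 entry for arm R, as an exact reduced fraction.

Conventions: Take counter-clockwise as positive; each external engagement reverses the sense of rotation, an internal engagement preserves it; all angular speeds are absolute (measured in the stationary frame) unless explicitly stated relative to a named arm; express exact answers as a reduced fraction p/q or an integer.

row1: w_G1=17/21 w_G3=17/21 w_R=17/21
row2: w_G1=-17/21 w_G3=4/21 w_R=0
total: w_G1=0 w_G3=1 w_R=17/21
asked value: 17/21

recognized (axles ride arm R): planetary set, 16/26/68 teeth
superposition row 1 [locked train]: every member turns x
row 2 (arm held, sun turns y): ω_ring = −(16/68)·y, ω_arm = 0
boundary: total ω_sun = x + y = 0 and total ω_ring = x − (16/68)·y = 1  ⇒  y = -17/21, x = 17/21
row 2 ring = −(16/68)·(-17/21) = 4/21
totals (row 1 + row 2): sun 17/21 + (-17/21) = 0, ring 17/21 + 4/21 = 1, arm 17/21 + 0 = 17/21
asked cell (row1, arm) = 17/21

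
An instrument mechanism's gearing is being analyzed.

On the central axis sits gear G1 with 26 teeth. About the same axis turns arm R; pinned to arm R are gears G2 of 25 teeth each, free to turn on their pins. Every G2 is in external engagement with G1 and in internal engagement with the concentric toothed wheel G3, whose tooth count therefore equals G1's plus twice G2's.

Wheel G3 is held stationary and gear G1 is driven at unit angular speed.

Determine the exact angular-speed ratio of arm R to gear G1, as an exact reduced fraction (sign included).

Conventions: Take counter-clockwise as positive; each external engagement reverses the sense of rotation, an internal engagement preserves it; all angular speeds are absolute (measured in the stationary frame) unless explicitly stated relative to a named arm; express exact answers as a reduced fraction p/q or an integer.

13/51

class = planetary set [G3 = 26+2·25 = 76; Willis about the carrier]
ring teeth: 26 + 2·25 = 76
26(ω_sun−ω_arm) = −76(ω_ring−ω_arm),  ω_ring = 0, ω_sun = 1
26(1−ω_arm) = −76(0−ω_arm)  ⇒  102·ω_arm = 26  ⇒  ω_arm = 13/51
ω_out/ω_in = 13/51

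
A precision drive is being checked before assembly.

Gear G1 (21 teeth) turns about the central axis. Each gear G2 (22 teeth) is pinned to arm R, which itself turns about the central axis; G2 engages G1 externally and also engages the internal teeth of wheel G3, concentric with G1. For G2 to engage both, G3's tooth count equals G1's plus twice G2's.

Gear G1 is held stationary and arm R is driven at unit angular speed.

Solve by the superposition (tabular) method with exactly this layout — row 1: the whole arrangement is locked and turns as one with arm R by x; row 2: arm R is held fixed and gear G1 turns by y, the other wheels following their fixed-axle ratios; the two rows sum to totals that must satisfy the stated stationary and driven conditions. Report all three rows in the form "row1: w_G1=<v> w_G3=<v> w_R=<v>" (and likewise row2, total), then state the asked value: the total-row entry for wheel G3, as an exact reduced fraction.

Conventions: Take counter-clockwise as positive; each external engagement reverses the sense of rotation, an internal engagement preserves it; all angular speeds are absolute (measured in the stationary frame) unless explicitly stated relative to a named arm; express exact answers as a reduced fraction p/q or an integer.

row1: w_G1=1 w_G3=1 w_R=1
row2: w_G1=-1 w_G3=21/65 w_R=0
total: w_G1=0 w_G3=86/65 w_R=1
asked value: 86/65

planetary set (21T centre, 22T on arm, 65T internal) — Willis relation
row 1: whole set turns with the arm by x
row 2 (arm held, sun turns y): ω_ring = −(21/65)·y, ω_arm = 0
boundary: total ω_sun = x + y = 0 and total ω_arm = x = 1  ⇒  y = -1, x = 1
row 2 ring = −(21/65)·(-1) = 21/65
totals (row 1 + row 2): sun 1 + (-1) = 0, ring 1 + 21/65 = 86/65, arm 1 + 0 = 1
asked cell (total, ring) = 86/65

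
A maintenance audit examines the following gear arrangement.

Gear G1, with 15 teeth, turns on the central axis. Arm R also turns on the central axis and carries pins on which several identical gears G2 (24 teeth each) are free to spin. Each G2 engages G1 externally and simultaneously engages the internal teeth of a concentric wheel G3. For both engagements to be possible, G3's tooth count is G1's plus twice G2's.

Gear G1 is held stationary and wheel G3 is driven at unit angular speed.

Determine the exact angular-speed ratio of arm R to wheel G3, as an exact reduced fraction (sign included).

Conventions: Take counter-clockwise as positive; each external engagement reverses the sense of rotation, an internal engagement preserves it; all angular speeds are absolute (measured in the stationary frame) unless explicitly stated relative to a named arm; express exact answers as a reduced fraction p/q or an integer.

recognized (axles ride arm R): planetary set, 15/24/63 teeth
ring teeth: 15 + 2·24 = 63
15(ω_sun−ω_arm) = −63(ω_ring−ω_arm),  ω_sun = 0, ω_ring = 1
15(0−ω_arm) = −63(1−ω_arm)  ⇒  78·ω_arm = 63  ⇒  ω_arm = 21/26
ω_out/ω_in = 21/26

21/26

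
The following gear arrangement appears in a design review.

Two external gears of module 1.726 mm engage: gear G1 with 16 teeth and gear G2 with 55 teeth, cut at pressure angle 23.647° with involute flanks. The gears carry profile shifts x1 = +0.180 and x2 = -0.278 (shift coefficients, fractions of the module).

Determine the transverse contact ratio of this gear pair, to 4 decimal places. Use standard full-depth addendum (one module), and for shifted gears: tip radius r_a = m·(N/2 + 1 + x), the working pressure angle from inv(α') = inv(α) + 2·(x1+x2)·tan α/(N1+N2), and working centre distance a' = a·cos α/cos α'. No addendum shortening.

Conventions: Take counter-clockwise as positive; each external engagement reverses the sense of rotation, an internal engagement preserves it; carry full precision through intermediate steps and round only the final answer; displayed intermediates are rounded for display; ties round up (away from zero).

recognized (one external pair, fixed centres): single-mesh tooth geometry, m = 1.726, N1 = 16, N2 = 55
base radii: r_b1 = 12.648598, r_b2 = 43.479554
tip radii: r_a1 = 15.844680, r_a2 = 48.711172
inv(α') = inv(23.647°) + 2·(+0.180-0.278)·tan α/(16+55) = 0.02393972  ⇒  α' = 23.27940°
a' = a·cos α / cos α' = 61.2730·cos 23.647°/cos 23.27940° = 61.102607
action lengths: √(r_a1²−r_b1²) = 9.542896, √(r_a2²−r_b2²) = 21.961480
base pitch p_b = π·m·cos α = 4.967093
CR = (9.542896 + 21.961480 − 61.102607·sin 23.27940°)/4.967093 = 1.480884
contact ratio ≈ 1.4809

1.4809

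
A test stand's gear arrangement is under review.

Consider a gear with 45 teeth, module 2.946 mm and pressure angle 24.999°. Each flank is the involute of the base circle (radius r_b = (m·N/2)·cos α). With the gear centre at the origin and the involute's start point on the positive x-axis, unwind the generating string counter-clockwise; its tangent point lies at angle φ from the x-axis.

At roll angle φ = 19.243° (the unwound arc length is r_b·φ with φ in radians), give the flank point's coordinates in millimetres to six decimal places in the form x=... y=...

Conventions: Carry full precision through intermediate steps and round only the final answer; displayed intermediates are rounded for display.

x=63.368320 y=0.750096

recognized (one wheel, involute flank): single-mesh tooth geometry, m = 2.946, N = 45
pitch radius r_p = m·N/2 = 2.946·45/2 = 66.285000
base radius r_b = r_p·cos α = 66.285000·cos 24.999° = 60.075101
roll angle φ = 19.243° = 0.33585371 rad
x = r_b·(cos φ + φ·sin φ) = 63.368320
y = r_b·(sin φ − φ·cos φ) = 0.750096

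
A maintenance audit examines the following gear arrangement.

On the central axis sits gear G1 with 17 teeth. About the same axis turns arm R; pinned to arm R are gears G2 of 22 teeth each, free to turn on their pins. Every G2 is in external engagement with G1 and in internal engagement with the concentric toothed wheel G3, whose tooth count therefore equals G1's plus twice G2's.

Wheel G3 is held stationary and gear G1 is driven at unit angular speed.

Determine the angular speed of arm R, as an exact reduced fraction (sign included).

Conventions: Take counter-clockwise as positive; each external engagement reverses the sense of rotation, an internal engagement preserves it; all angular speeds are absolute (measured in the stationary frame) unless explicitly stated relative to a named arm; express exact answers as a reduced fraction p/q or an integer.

planetary set (17T centre, 22T on arm, 61T internal) — Willis relation
ring teeth: 17 + 2·22 = 61
17(ω_sun−ω_arm) = −61(ω_ring−ω_arm),  ω_ring = 0, ω_sun = 1
17(1−ω_arm) = −61(0−ω_arm)  ⇒  78·ω_arm = 17  ⇒  ω_arm = 17/78
exact speed ratio = 17/78

17/78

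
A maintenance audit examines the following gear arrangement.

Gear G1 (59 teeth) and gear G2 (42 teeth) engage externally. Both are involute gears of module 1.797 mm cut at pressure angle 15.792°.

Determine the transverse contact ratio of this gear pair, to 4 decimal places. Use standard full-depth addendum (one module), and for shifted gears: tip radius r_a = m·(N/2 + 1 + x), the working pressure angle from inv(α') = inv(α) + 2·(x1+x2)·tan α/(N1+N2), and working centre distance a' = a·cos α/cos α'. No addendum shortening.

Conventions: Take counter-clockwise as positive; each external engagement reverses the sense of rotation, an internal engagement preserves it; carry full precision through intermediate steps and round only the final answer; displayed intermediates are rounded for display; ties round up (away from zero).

2.0215

single-mesh involute tooth geometry (59T engaging 42T at module 1.797)
base radii: r_b1 = 51.010634, r_b2 = 36.312655
tip radii: r_a1 = 54.808500, r_a2 = 39.534000
no profile shift: α' = α, a' = a
action lengths: √(r_a1²−r_b1²) = 20.047117, √(r_a2²−r_b2²) = 15.631003
base pitch p_b = π·m·cos α = 5.432360
CR = (20.047117 + 15.631003 − 90.748500·sin 15.79200°)/5.432360 = 2.021458
contact ratio ≈ 2.0215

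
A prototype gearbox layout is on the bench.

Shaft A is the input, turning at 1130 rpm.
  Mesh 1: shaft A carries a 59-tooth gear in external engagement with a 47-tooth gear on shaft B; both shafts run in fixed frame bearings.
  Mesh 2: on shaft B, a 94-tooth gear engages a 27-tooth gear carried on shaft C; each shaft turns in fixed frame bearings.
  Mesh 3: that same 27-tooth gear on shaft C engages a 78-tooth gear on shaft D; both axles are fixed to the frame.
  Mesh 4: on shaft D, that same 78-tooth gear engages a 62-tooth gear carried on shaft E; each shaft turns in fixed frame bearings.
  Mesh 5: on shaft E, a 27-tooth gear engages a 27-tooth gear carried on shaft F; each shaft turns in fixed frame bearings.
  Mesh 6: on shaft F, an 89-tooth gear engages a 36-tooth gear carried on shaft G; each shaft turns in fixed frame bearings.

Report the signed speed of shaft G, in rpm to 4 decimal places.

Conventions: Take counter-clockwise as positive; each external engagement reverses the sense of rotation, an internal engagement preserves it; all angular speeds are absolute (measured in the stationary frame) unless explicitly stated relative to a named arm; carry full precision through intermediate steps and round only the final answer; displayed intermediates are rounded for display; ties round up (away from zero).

6-mesh fixed-axis compound train (all bearings frame-fixed)
mesh 1 [59T→47T]: ω = 1130.0000×59/47 = 1418.5106 rpm, sense flips to −
mesh 2 [94T→27T]: ω = 1418.5106×94/27 = 4938.5185 rpm, sense flips to +
mesh 3 [27T→78T]: ω = 4938.5185×27/78 = 1709.4872 rpm, sense flips to −
mesh 4 [78T→62T]: ω = 1709.4872×78/62 = 2150.6452 rpm, sense flips to +
mesh 5 [27T→27T]: ω = 2150.6452×27/27 = 2150.6452 rpm, sense flips to −
mesh 6 [89T→36T]: ω = 2150.6452×89/36 = 5316.8728 rpm, sense flips to +
signed output speed = +5316.8728 rpm

+5316.8728 rpm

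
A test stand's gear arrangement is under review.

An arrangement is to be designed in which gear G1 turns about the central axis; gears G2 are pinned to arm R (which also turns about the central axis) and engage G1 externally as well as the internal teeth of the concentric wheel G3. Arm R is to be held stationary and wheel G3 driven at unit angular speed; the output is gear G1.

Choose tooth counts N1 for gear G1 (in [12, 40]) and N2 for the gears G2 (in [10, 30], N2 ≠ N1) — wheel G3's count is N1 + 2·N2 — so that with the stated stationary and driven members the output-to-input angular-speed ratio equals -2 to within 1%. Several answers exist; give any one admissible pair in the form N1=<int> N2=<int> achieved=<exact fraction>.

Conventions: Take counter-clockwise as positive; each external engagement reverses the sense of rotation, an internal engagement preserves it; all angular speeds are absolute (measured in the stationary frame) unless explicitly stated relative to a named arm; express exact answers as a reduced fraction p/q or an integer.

topology: planetary set — design target -2, arm = carrier (Willis)
Willis with ω_arm = 0: ω_sun/ω_ring = −N3/N1; set equal to -2  ⇒  N3/N1 = −(-2) = 2
N3 = N1 + 2·N2  ⇒  N2/N1 = (N3/N1 − 1)/2 = (2 − 1)/2 = 1/2
smallest multiple with N1 ≥ 12 and N2 ≥ 10: k = 10  ⇒  N1 = 10·2 = 20, N2 = 10·1 = 10 (N1 ≤ 40, N2 ≤ 30, N2 ≠ N1 ✓), N3 = 20 + 2·10 = 40
check: −N3/N1 with N1 = 20, N3 = 40 gives -2; |achieved − target| = 0 ≤ 1/50 ✓

N1=20 N2=10 achieved=-2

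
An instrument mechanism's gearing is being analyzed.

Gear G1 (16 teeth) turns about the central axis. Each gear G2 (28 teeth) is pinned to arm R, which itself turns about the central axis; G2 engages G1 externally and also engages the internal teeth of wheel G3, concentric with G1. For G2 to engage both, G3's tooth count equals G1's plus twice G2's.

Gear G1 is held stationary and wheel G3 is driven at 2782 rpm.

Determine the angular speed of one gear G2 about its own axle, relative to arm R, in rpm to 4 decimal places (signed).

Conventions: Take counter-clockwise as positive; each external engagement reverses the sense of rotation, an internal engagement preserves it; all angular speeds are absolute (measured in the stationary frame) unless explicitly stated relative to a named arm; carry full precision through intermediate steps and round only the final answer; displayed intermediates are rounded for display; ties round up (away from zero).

topology: planetary set — G1 16T / G2 28T / G3 72T, arm = carrier (Willis)
normalise by the input: solve with ω_ring = 1, then scale by 2782 rpm
ring teeth: 16 + 2·28 = 72
16(ω_sun−ω_arm) = −72(ω_ring−ω_arm),  ω_sun = 0, ω_ring = 1
16(0−ω_arm) = −72(1−ω_arm)  ⇒  88·ω_arm = 72  ⇒  ω_arm = 9/11
sun–planet mesh: 16·(0−9/11) = −28·(ω_p−ω_arm)  ⇒  ω_p−ω_arm = 36/77
scale: ω_p−ω_arm = 36/77 × 2782 rpm = +1300.6753 rpm

+1300.6753 rpm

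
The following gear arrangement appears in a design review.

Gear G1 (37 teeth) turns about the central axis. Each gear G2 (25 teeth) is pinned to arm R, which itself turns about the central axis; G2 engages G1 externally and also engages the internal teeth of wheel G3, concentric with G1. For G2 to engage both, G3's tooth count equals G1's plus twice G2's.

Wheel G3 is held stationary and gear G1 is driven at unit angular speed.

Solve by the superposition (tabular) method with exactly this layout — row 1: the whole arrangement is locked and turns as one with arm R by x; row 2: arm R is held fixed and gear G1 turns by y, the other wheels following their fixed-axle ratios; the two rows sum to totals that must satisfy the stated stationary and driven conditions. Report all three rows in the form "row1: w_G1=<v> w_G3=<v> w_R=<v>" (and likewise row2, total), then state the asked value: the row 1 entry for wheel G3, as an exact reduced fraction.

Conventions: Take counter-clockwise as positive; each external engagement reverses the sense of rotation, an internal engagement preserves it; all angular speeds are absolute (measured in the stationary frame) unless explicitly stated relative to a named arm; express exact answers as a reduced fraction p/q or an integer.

topology: planetary set — G1 37T / G2 25T / G3 87T, arm = carrier (Willis)
row 1 (train locked, turned with arm): all members turn x
row 2: sun turns y, ring = −(37/87)·y, arm 0
boundary: total ω_ring = x − (37/87)·y = 0 and total ω_sun = x + y = 1  ⇒  y = 87/124, x = 37/124
row 2 ring = −(37/87)·87/124 = -37/124
totals (row 1 + row 2): sun 37/124 + 87/124 = 1, ring 37/124 + (-37/124) = 0, arm 37/124 + 0 = 37/124
asked cell (row1, ring) = 37/124

row1: w_G1=37/124 w_G3=37/124 w_R=37/124
row2: w_G1=87/124 w_G3=-37/124 w_R=0
total: w_G1=1 w_G3=0 w_R=37/124
asked value: 37/124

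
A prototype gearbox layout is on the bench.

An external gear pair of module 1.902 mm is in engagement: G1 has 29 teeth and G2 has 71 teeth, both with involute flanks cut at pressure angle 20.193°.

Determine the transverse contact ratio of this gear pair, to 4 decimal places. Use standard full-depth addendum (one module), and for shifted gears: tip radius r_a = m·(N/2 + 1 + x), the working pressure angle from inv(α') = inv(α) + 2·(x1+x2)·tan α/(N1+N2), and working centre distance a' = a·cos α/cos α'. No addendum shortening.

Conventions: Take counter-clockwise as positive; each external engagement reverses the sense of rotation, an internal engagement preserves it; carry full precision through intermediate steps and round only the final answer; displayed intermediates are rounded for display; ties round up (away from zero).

1.7180

recognized (one external pair, fixed centres): single-mesh tooth geometry, m = 1.902, N1 = 29, N2 = 71
base radii: r_b1 = 25.883862, r_b2 = 63.370835
tip radii: r_a1 = 29.481000, r_a2 = 69.423000
no profile shift: α' = α, a' = a
action lengths: √(r_a1²−r_b1²) = 14.112230, √(r_a2²−r_b2²) = 28.349430
base pitch p_b = π·m·cos α = 5.608038
CR = (14.112230 + 28.349430 − 95.100000·sin 20.19300°)/5.608038 = 1.718017
contact ratio ≈ 1.7180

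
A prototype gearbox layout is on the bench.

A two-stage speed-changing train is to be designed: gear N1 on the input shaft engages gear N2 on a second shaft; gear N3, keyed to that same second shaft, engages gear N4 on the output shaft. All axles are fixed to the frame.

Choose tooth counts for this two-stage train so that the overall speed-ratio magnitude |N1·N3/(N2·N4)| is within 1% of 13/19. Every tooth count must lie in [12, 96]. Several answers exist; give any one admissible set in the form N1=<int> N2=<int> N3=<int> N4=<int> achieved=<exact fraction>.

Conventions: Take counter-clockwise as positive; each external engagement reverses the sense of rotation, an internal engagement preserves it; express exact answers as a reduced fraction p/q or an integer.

design class (target 13/19): fixed-axis compound train
target = 13/19 in lowest terms: an exact hit needs N1·N3 = k·13 and N2·N4 = k·19 for one integer k, every count in [12, 96]; additionally prefer no 1:1 stage (N1 ≠ N2, N3 ≠ N4)
k = 1…11: no 1:1-free in-range split of k·13 and k·19 into factor pairs; take k = 12
k = 12: N1·N3 = 156 = 12·13, N2·N4 = 228 = 19·12
achieved = 12·13/(19·12) = 13/19; |achieved − target| = 0 ≤ 13/1900 ✓

N1=12 N2=19 N3=13 N4=12 achieved=13/19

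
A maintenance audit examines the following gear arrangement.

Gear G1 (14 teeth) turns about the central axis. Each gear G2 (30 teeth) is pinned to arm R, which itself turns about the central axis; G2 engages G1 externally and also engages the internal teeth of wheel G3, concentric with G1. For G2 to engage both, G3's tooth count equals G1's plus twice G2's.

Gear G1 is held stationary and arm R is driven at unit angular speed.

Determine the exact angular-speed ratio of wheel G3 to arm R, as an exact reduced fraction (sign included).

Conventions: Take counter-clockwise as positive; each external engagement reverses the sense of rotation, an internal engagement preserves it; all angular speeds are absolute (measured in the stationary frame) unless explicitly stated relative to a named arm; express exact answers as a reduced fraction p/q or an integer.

44/37

class = planetary set [G3 = 14+2·30 = 74; Willis about the carrier]
ring teeth: 14 + 2·30 = 74
14(ω_sun−ω_arm) = −74(ω_ring−ω_arm),  ω_sun = 0, ω_arm = 1
ω_ring = 1 − (14/74)(0−1) = 44/37
ω_out/ω_in = 44/37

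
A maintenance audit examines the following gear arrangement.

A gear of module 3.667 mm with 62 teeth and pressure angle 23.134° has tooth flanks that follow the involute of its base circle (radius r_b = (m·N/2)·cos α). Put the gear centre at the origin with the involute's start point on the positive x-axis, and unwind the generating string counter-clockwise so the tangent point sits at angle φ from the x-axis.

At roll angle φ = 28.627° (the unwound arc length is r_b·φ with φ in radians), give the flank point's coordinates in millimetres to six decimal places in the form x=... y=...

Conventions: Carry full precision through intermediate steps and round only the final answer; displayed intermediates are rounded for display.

x=116.780937 y=4.238615

single-mesh involute tooth geometry (62T wheel at module 3.667)
pitch radius r_p = m·N/2 = 3.667·62/2 = 113.677000
base radius r_b = r_p·cos α = 113.677000·cos 23.134° = 104.536064
roll angle φ = 28.627° = 0.49963540 rad
x = r_b·(cos φ + φ·sin φ) = 116.780937
y = r_b·(sin φ − φ·cos φ) = 4.238615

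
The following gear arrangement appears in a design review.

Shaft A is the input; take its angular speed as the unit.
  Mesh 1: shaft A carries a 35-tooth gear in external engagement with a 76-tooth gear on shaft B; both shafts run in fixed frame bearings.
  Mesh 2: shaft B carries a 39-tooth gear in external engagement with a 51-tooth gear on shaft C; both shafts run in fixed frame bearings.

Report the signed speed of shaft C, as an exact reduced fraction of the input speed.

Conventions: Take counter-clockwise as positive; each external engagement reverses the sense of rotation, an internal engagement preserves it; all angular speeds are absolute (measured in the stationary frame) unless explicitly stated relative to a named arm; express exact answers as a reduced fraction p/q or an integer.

455/1292

2-mesh fixed-axis compound train (all bearings frame-fixed)
mesh 1 [35T→76T]: |ω|/ω_in = 1×35/76 = 35/76, sense flips to −
mesh 2 [39T→51T]: |ω|/ω_in = (35/76)×39/51 = 455/1292, sense flips to +
signed output speed (× input speed) = 455/1292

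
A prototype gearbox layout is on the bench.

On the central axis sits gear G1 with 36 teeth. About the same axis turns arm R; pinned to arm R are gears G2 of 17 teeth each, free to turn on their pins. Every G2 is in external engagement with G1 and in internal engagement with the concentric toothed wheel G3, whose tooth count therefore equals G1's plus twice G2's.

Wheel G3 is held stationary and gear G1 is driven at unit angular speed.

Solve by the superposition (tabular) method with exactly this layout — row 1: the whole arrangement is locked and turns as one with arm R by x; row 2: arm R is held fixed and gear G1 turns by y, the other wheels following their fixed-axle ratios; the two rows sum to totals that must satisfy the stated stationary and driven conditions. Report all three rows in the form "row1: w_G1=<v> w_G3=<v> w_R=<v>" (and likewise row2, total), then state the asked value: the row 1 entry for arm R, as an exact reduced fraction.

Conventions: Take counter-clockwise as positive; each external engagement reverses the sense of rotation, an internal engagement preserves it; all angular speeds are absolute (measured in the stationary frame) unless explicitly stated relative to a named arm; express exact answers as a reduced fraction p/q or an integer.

class = planetary set [G3 = 36+2·17 = 70; Willis about the carrier]
superposition row 1 [locked train]: every member turns x
row 2 — arm fixed, fixed-axis ratios: sun y, ring −(36/70)·y, arm 0
boundary: total ω_ring = x − (36/70)·y = 0 and total ω_sun = x + y = 1  ⇒  y = 35/53, x = 18/53
row 2 ring = −(36/70)·35/53 = -18/53
totals (row 1 + row 2): sun 18/53 + 35/53 = 1, ring 18/53 + (-18/53) = 0, arm 18/53 + 0 = 18/53
asked cell (row1, arm) = 18/53

row1: w_G1=18/53 w_G3=18/53 w_R=18/53
row2: w_G1=35/53 w_G3=-18/53 w_R=0
total: w_G1=1 w_G3=0 w_R=18/53
asked value: 18/53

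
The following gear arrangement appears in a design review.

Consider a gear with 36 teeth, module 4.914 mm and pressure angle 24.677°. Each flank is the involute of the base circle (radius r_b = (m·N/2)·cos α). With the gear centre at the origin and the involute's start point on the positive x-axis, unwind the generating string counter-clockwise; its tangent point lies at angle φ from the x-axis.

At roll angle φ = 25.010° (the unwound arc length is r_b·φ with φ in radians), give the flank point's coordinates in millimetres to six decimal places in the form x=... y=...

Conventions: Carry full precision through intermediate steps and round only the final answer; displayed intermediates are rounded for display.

x=87.670471 y=2.186105

single-mesh involute tooth geometry (36T wheel at module 4.914)
pitch radius r_p = m·N/2 = 4.914·36/2 = 88.452000
base radius r_b = r_p·cos α = 88.452000·cos 24.677° = 80.374196
roll angle φ = 25.010° = 0.43650685 rad
x = r_b·(cos φ + φ·sin φ) = 87.670471
y = r_b·(sin φ − φ·cos φ) = 2.186105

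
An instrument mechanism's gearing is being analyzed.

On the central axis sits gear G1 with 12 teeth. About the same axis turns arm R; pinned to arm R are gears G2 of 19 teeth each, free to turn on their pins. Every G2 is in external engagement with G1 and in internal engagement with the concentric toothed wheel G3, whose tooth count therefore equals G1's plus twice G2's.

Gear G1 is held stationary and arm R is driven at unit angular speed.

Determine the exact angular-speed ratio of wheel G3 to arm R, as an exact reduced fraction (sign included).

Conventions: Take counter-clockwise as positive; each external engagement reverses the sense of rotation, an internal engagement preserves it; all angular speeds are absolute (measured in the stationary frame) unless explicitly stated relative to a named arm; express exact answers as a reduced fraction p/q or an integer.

planetary set (12T centre, 19T on arm, 50T internal) — Willis relation
ring teeth: 12 + 2·19 = 50
12(ω_sun−ω_arm) = −50(ω_ring−ω_arm),  ω_sun = 0, ω_arm = 1
ω_ring = 1 − (12/50)(0−1) = 31/25
ω_out/ω_in = 31/25

31/25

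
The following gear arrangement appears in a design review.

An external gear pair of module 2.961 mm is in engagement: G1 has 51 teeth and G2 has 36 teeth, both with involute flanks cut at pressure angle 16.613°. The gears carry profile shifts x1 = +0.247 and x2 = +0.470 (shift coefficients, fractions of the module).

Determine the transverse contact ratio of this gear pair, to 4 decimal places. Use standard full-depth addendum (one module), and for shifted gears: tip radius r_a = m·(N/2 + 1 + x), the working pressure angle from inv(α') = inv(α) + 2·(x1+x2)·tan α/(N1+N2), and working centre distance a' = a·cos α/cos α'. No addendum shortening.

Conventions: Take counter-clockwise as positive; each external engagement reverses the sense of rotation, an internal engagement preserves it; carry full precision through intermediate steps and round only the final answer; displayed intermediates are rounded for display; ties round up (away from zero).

1.7666

single-mesh involute tooth geometry (51T engaging 36T at module 2.961)
base radii: r_b1 = 72.353729, r_b2 = 51.073220
tip radii: r_a1 = 79.197867, r_a2 = 57.650670
inv(α') = inv(16.613°) + 2·(+0.247+0.470)·tan α/(51+36) = 0.01332627  ⇒  α' = 19.29056°
a' = a·cos α / cos α' = 128.8035·cos 16.613°/cos 19.29056° = 130.768915
action lengths: √(r_a1²−r_b1²) = 32.206211, √(r_a2²−r_b2²) = 26.741838
base pitch p_b = π·m·cos α = 8.913959
CR = (32.206211 + 26.741838 − 130.768915·sin 19.29056°)/8.913959 = 1.766599
contact ratio ≈ 1.7666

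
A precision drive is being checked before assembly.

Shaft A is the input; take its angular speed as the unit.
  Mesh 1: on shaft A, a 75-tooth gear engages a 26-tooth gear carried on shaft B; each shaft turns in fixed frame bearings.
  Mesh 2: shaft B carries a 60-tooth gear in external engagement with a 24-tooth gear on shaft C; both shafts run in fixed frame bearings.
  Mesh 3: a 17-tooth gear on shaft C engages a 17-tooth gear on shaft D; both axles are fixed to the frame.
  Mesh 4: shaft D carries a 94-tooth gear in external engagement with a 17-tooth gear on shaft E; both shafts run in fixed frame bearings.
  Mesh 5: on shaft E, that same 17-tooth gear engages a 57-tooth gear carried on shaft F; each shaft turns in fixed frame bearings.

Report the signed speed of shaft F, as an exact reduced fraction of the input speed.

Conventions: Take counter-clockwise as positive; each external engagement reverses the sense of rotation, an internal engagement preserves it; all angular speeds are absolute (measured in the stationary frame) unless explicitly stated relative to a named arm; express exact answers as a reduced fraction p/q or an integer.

5-mesh fixed-axis compound train (all bearings frame-fixed)
mesh 1 [75T→26T]: |ω|/ω_in = 1×75/26 = 75/26, sense flips to −
mesh 2 [60T→24T]: |ω|/ω_in = (75/26)×60/24 = 375/52, sense flips to +
mesh 3 [17T→17T]: |ω|/ω_in = (375/52)×17/17 = 375/52, sense flips to −
mesh 4 [94T→17T]: |ω|/ω_in = (375/52)×94/17 = 17625/442, sense flips to +
mesh 5 [17T→57T]: |ω|/ω_in = (17625/442)×17/57 = 5875/494, sense flips to −
signed output speed (× input speed) = -5875/494

-5875/494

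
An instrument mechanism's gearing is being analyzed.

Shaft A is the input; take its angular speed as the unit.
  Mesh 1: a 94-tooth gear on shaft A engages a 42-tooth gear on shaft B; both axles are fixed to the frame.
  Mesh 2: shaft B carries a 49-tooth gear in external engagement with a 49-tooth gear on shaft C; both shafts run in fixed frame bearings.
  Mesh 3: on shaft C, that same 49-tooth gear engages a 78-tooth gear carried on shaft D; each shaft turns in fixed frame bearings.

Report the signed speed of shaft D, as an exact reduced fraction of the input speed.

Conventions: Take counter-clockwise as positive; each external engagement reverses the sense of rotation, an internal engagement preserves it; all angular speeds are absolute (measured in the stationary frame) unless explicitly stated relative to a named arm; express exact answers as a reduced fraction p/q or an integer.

3-mesh fixed-axis compound train (all bearings frame-fixed)
mesh 1 [94T→42T]: |ω|/ω_in = 1×94/42 = 47/21, sense flips to −
mesh 2 [49T→49T]: |ω|/ω_in = (47/21)×49/49 = 47/21, sense flips to +
mesh 3 [49T→78T]: |ω|/ω_in = (47/21)×49/78 = 329/234, sense flips to −
signed output speed (× input speed) = -329/234

-329/234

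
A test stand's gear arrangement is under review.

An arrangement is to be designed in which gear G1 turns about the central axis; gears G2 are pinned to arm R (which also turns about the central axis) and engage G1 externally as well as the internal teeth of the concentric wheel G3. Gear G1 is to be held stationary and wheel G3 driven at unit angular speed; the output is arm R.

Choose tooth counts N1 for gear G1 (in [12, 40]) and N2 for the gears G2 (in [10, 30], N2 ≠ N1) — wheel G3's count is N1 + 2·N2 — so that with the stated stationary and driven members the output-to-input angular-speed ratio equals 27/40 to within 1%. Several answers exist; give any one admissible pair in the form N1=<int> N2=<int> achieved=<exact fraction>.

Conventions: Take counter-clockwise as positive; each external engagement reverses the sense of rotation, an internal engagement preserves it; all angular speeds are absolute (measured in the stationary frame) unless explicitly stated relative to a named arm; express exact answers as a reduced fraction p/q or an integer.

N1=26 N2=14 achieved=27/40

design class (target 27/40): planetary set
Willis with ω_sun = 0: ω_arm/ω_ring = N3/(N1+N3); set equal to 27/40  ⇒  N3/N1 = (27/40)/(1 − 27/40) = 27/13
N3 = N1 + 2·N2  ⇒  N2/N1 = (N3/N1 − 1)/2 = (27/13 − 1)/2 = 7/13
smallest multiple with N1 ≥ 12 and N2 ≥ 10: k = 2  ⇒  N1 = 2·13 = 26, N2 = 2·7 = 14 (N1 ≤ 40, N2 ≤ 30, N2 ≠ N1 ✓), N3 = 26 + 2·14 = 54
check: N3/(N1+N3) with N1 = 26, N3 = 54 gives 27/40; |achieved − target| = 0 ≤ 27/4000 ✓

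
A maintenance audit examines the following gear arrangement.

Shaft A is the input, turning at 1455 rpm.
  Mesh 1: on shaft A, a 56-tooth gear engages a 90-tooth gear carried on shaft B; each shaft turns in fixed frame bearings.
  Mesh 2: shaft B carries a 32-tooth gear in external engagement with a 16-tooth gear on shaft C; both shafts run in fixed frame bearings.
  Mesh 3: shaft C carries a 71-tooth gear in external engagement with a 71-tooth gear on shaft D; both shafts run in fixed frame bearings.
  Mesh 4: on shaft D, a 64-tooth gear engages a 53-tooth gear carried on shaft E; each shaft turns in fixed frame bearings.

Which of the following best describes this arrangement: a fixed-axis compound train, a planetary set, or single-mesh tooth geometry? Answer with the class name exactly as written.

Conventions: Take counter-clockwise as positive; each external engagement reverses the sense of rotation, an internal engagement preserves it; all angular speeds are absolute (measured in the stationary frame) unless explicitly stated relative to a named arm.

topology: fixed-axis compound train — 4 meshes, A→E
classification: fixed-axis compound train

fixed-axis compound train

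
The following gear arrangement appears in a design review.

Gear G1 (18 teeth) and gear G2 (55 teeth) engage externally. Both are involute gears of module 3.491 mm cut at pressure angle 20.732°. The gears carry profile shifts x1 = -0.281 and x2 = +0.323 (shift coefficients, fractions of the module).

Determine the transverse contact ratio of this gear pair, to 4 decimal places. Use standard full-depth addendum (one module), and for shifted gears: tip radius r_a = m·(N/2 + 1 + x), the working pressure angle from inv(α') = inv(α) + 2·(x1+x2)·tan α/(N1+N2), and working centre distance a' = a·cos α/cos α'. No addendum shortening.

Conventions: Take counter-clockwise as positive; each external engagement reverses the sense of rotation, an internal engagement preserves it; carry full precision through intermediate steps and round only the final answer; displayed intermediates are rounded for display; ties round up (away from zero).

single-mesh involute tooth geometry (18T engaging 55T at module 3.491)
base radii: r_b1 = 29.384509, r_b2 = 89.785999
tip radii: r_a1 = 33.929029, r_a2 = 100.621093
inv(α') = inv(20.732°) + 2·(-0.281+0.323)·tan α/(18+55) = 0.01710078  ⇒  α' = 20.90461°
a' = a·cos α / cos α' = 127.4215·cos 20.732°/cos 20.90461° = 127.567540
action lengths: √(r_a1²−r_b1²) = 16.962596, √(r_a2²−r_b2²) = 45.421127
base pitch p_b = π·m·cos α = 10.257129
CR = (16.962596 + 45.421127 − 127.567540·sin 20.90461°)/10.257129 = 1.644315
contact ratio ≈ 1.6443

1.6443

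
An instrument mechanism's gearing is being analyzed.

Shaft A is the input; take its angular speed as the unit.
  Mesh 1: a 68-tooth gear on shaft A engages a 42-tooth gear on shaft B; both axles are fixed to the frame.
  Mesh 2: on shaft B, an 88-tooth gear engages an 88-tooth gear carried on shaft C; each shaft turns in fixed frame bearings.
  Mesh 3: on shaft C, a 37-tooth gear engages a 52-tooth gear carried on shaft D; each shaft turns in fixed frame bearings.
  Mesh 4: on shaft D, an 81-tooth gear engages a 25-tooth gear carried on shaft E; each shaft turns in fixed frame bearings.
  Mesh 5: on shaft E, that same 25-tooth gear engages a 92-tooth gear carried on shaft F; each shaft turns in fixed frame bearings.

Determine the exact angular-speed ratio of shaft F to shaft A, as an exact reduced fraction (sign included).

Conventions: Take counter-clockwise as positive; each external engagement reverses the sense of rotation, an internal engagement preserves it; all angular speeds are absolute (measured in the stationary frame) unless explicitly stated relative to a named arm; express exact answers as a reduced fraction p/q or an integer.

-16983/16744

class = fixed-axis compound train [5 meshes; 5 ratios multiply, 5 sense flips]
mesh 1 [68T→42T]: running ratio 34/21, sense −
mesh 2 [88T→88T]: running ratio 34/21, sense +
mesh 3 [37T→52T]: running ratio 629/546, sense −
mesh 4 [81T→25T]: running ratio 16983/4550, sense +
mesh 5 [25T→92T]: running ratio 16983/16744, sense −
ω_out/ω_in = -16983/16744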